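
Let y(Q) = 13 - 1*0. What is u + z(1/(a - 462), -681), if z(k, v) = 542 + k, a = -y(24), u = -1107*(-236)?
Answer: 124352149/475 ≈ 2.6179e+5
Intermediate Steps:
y(Q) = 13 (y(Q) = 13 + 0 = 13)
u = 261252
a = -13 (a = -1*13 = -13)
u + z(1/(a - 462), -681) = 261252 + (542 + 1/(-13 - 462)) = 261252 + (542 + 1/(-475)) = 261252 + (542 - 1/475) = 261252 + 257449/475 = 124352149/475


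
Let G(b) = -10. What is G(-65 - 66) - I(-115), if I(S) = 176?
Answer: -186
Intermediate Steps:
G(-65 - 66) - I(-115) = -10 - 1*176 = -10 - 176 = -186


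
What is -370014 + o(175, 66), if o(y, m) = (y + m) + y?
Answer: -369598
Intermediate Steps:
o(y, m) = m + 2*y (o(y, m) = (m + y) + y = m + 2*y)
-370014 + o(175, 66) = -370014 + (66 + 2*175) = -370014 + (66 + 350) = -370014 + 416 = -369598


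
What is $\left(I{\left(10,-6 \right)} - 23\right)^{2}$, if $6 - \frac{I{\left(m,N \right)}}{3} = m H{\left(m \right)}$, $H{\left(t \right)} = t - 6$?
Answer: $15625$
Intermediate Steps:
$H{\left(t \right)} = -6 + t$ ($H{\left(t \right)} = t - 6 = -6 + t$)
$I{\left(m,N \right)} = 18 - 3 m \left(-6 + m\right)$
$\left(I{\left(10,-6 \right)} - 23\right)^{2} = \left(\left(18 - 30 \left(-6 + 10\right)\right) - 23\right)^{2} = \left(\left(18 - 30 \cdot 4\right) - 23\right)^{2} = \left(\left(18 - 120\right) - 23\right)^{2} = \left(-102 - 23\right)^{2} = \left(-125\right)^{2} = 15625$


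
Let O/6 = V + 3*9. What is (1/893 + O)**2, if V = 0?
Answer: 20928540889/797449 ≈ 26244.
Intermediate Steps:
O = 162 (O = 6*(0 + 3*9) = 6*(0 + 27) = 6*27 = 162)
(1/893 + O)**2 = (1/893 + 162)**2 = (144667/893)**2 = 20928540889/797449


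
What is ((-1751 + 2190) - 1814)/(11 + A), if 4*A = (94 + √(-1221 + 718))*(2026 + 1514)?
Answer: -10400125/665124416 + 110625*I*√503/665124416 ≈ -0.015636 + 0.0037302*I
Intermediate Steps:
A = 83190 + 885*I*√503 (A = ((94 + √(-1221 + 718))*(2026 + 1514))/4 = ((94 + √(-503))*3540)/4 = ((94 + I*√503)*3540)/4 = (332760 + 3540*I*√503)/4 = 83190 + 885*I*√503 ≈ 83190.0 + 19848.0*I)
((-1751 + 2190) - 1814)/(11 + A) = ((-1751 + 2190) - 1814)/(11 + (83190 + 885*I*√503)) = (439 - 1814)/(83201 + 885*I*√503) = -1375/(83201 + 885*I*√503)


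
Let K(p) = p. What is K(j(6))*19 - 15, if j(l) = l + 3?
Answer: 156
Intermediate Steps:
j(l) = 3 + l
K(j(6))*19 - 15 = (3 + 6)*19 - 15 = 9*19 - 15 = 171 - 15 = 156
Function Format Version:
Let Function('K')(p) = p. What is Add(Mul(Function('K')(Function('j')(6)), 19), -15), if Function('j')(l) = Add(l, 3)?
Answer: 156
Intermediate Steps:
Function('j')(l) = Add(3, l)
Add(Mul(Function('K')(Function('j')(6)), 19), -15) = Add(Mul(Add(3, 6), 19), -15) = Add(Mul(9, 19), -15) = Add(171, -15) = 156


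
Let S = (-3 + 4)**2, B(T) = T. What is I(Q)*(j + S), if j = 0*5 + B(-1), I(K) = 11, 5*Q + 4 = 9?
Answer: 0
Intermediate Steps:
Q = 1 (Q = -4/5 + (1/5)*9 = -4/5 + 9/5 = 1)
S = 1 (S = 1**2 = 1)
j = -1 (j = 0*5 - 1 = 0 - 1 = -1)
I(Q)*(j + S) = 11*(-1 + 1) = 11*0 = 0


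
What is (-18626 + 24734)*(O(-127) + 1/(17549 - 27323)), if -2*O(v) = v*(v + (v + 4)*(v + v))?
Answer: 19659100519412/1629 ≈ 1.2068e+10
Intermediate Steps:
O(v) = -v*(v + 2*v*(4 + v))/2 (O(v) = -v*(v + (v + 4)*(v + v))/2 = -v*(v + (4 + v)*(2*v))/2 = -v*(v + 2*v*(4 + v))/2)
(-18626 + 24734)*(O(-127) + 1/(17549 - 27323)) = (-18626 + 24734)*((-127)²*(-9/2 - 1*(-127)) + 1/(17549 - 27323)) = 6108*(16129*(-9/2 + 127) + 1/(-9774)) = 6108*(16129*(245/2) - 1/9774) = 6108*(3951605/2 - 1/9774) = 6108*(9655746817/4887) = 19659100519412/1629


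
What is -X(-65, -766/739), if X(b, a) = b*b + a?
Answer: -3121509/739 ≈ -4224.0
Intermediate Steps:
X(b, a) = a + b² (X(b, a) = b² + a = a + b²)
-X(-65, -766/739) = -(-766/739 + (-65)²) = -(-766*1/739 + 4225) = -(-766/739 + 4225) = -1*3121509/739 = -3121509/739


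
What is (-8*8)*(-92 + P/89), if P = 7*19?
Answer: 515520/89 ≈ 5792.4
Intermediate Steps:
P = 133
(-8*8)*(-92 + P/89) = (-8*8)*(-92 + 133/89) = -64*(-92 + 133*(1/89)) = -64*(-92 + 133/89) = -64*(-8055/89) = 515520/89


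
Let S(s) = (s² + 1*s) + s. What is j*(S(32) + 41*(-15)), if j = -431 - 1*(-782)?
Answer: 166023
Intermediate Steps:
S(s) = s² + 2*s (S(s) = (s² + s) + s = (s + s²) + s = s² + 2*s)
j = 351 (j = -431 + 782 = 351)
j*(S(32) + 41*(-15)) = 351*(32*(2 + 32) + 41*(-15)) = 351*(32*34 - 615) = 351*(1088 - 615) = 351*473 = 166023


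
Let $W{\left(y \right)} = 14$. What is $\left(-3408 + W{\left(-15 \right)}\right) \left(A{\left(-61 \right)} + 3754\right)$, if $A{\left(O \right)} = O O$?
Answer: $-25370150$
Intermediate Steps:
$A{\left(O \right)} = O^{2}$
$\left(-3408 + W{\left(-15 \right)}\right) \left(A{\left(-61 \right)} + 3754\right) = \left(-3408 + 14\right) \left(\left(-61\right)^{2} + 3754\right) = - 3394 \left(3721 + 3754\right) = \left(-3394\right) 7475 = -25370150$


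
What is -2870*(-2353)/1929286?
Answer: 3376555/964643 ≈ 3.5003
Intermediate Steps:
-2870*(-2353)/1929286 = 6753110*(1/1929286) = 3376555/964643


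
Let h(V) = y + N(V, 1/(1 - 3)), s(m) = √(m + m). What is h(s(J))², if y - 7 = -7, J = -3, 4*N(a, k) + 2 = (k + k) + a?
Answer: (3 - I*√6)²/16 ≈ 0.1875 - 0.91856*I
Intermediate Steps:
N(a, k) = -½ + k/2 + a/4 (N(a, k) = -½ + ((k + k) + a)/4 = -½ + (2*k + a)/4 = -½ + (a + 2*k)/4 = -½ + (k/2 + a/4) = -½ + k/2 + a/4)
s(m) = √2*√m (s(m) = √(2*m) = √2*√m)
y = 0 (y = 7 - 7 = 0)
h(V) = -¾ + V/4 (h(V) = 0 + (-½ + 1/(2*(1 - 3)) + V/4) = 0 + (-½ + (½)/(-2) + V/4) = 0 + (-½ + (½)*(-½) + V/4) = 0 + (-½ - ¼ + V/4) = 0 + (-¾ + V/4) = -¾ + V/4)
h(s(J))² = (-¾ + (√2*√(-3))/4)² = (-¾ + (√2*(I*√3))/4)² = (-¾ + (I*√6)/4)² = (-¾ + I*√6/4)²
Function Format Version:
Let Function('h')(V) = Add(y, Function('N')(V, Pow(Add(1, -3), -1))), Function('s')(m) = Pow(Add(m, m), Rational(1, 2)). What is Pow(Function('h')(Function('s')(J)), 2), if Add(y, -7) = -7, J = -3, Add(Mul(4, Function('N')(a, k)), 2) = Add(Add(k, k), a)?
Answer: Mul(Rational(1, 16), Pow(Add(3, Mul(-1, I, Pow(6, Rational(1, 2)))), 2)) ≈ Add(0.18750, Mul(-0.91856, I))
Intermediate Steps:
Function('N')(a, k) = Add(Rational(-1, 2), Mul(Rational(1, 2), k), Mul(Rational(1, 4), a)) (Function('N')(a, k) = Add(Rational(-1, 2), Mul(Rational(1, 4), Add(Add(k, k), a))) = Add(Rational(-1, 2), Mul(Rational(1, 4), Add(Mul(2, k), a))) = Add(Rational(-1, 2), Mul(Rational(1, 4), Add(a, Mul(2, k)))) = Add(Rational(-1, 2), Add(Mul(Rational(1, 2), k), Mul(Rational(1, 4), a))) = Add(Rational(-1, 2), Mul(Rational(1, 2), k), Mul(Rational(1, 4), a)))
Function('s')(m) = Mul(Pow(2, Rational(1, 2)), Pow(m, Rational(1, 2))) (Function('s')(m) = Pow(Mul(2, m), Rational(1, 2)) = Mul(Pow(2, Rational(1, 2)), Pow(m, Rational(1, 2))))
y = 0 (y = Add(7, -7) = 0)
Function('h')(V) = Add(Rational(-3, 4), Mul(Rational(1, 4), V)) (Function('h')(V) = Add(0, Add(Rational(-1, 2), Mul(Rational(1, 2), Pow(Add(1, -3), -1)), Mul(Rational(1, 4), V))) = Add(0, Add(Rational(-1, 2), Mul(Rational(1, 2), Pow(-2, -1)), Mul(Rational(1, 4), V))) = Add(0, Add(Rational(-1, 2), Mul(Rational(1, 2), Rational(-1, 2)), Mul(Rational(1, 4), V))) = Add(0, Add(Rational(-1, 2), Rational(-1, 4), Mul(Rational(1, 4), V))) = Add(0, Add(Rational(-3, 4), Mul(Rational(1, 4), V))) = Add(Rational(-3, 4), Mul(Rational(1, 4), V)))
Pow(Function('h')(Function('s')(J)), 2) = Pow(Add(Rational(-3, 4), Mul(Rational(1, 4), Mul(Pow(2, Rational(1, 2)), Pow(-3, Rational(1, 2))))), 2) = Pow(Add(Rational(-3, 4), Mul(Rational(1, 4), Mul(Pow(2, Rational(1, 2)), Mul(I, Pow(3, Rational(1, 2)))))), 2) = Pow(Add(Rational(-3, 4), Mul(Rational(1, 4), Mul(I, Pow(6, Rational(1, 2))))), 2) = Pow(Add(Rational(-3, 4), Mul(Rational(1, 4), I, Pow(6, Rational(1, 2)))), 2)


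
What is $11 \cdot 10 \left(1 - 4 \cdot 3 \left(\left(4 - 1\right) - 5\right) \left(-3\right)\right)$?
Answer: $-7810$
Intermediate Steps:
$11 \cdot 10 \left(1 - 4 \cdot 3 \left(\left(4 - 1\right) - 5\right) \left(-3\right)\right) = 110 \left(1 - 4 \cdot 3 \left(\left(4 - 1\right) - 5\right) \left(-3\right)\right) = 110 \left(1 - 4 \cdot 3 \left(3 - 5\right) \left(-3\right)\right) = 110 \left(1 - 4 \cdot 3 \left(-2\right) \left(-3\right)\right) = 110 \left(1 - 4 \left(\left(-6\right) \left(-3\right)\right)\right) = 110 \left(1 - 72\right) = 110 \left(-71\right) = -7810$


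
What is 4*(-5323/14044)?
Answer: -5323/3511 ≈ -1.5161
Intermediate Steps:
4*(-5323/14044) = -5323/3511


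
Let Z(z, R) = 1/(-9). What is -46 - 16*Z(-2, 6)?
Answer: -398/9 ≈ -44.222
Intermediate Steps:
Z(z, R) = -1/9
-46 - 16*Z(-2, 6) = -46 - 16*(-1/9) = -46 + 16/9 = -398/9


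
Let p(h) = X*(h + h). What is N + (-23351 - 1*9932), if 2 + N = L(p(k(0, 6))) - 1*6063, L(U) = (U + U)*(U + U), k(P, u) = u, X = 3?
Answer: -34164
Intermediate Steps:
p(h) = 6*h (p(h) = 3*(h + h) = 3*(2*h) = 6*h)
L(U) = 4*U² (L(U) = (2*U)*(2*U) = 4*U²)
N = -881 (N = -2 + (4*(6*6)² - 1*6063) = -2 + (4*36² - 6063) = -2 + (4*1296 - 6063) = -2 + (5184 - 6063) = -2 - 879 = -881)
N + (-23351 - 1*9932) = -881 + (-23351 - 1*9932) = -881 + (-23351 - 9932) = -881 - 33283 = -34164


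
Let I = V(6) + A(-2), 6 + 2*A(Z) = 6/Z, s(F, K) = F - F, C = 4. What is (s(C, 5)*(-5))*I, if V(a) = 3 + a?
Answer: 0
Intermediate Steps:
s(F, K) = 0
A(Z) = -3 + 3/Z (A(Z) = -3 + (6/Z)/2 = -3 + 3/Z)
I = 9/2 (I = (3 + 6) + (-3 + 3/(-2)) = 9 + (-3 + 3*(-½)) = 9 + (-3 - 3/2) = 9 - 9/2 = 9/2 ≈ 4.5000)
(s(C, 5)*(-5))*I = (0*(-5))*(9/2) = 0*(9/2) = 0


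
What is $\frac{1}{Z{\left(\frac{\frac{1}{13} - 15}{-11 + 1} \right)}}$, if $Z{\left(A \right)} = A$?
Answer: $\frac{65}{97} \approx 0.6701$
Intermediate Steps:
$\frac{1}{Z{\left(\frac{\frac{1}{13} - 15}{-11 + 1} \right)}} = \frac{1}{\left(\frac{1}{13} - 15\right) \frac{1}{-11 + 1}} = \frac{1}{\left(\frac{1}{13} - 15\right) \frac{1}{-10}} = \frac{1}{\left(- \frac{194}{13}\right) \left(- \frac{1}{10}\right)} = \frac{1}{\frac{97}{65}} = \frac{65}{97}$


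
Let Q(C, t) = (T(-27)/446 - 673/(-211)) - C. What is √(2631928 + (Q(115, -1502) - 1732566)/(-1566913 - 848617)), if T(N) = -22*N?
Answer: √33999586146500884795226059030/113657933090 ≈ 1622.3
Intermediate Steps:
Q(C, t) = 212746/47053 - C (Q(C, t) = (-22*(-27)/446 - 673/(-211)) - C = (594*(1/446) - 673*(-1/211)) - C = (297/223 + 673/211) - C = 212746/47053 - C)
√(2631928 + (Q(115, -1502) - 1732566)/(-1566913 - 848617)) = √(2631928 + ((212746/47053 - 1*115) - 1732566)/(-1566913 - 848617)) = √(2631928 + ((212746/47053 - 115) - 1732566)/(-2415530)) = √(2631928 + (-5198349/47053 - 1732566)*(-1/2415530)) = √(2631928 - 81527626347/47053*(-1/2415530)) = √(2631928 + 81527626347/113657933090) = √(299139578049323867/113657933090) = √33999586146500884795226059030/113657933090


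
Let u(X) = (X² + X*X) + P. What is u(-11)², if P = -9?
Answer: 54289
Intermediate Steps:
u(X) = -9 + 2*X² (u(X) = (X² + X*X) - 9 = (X² + X²) - 9 = 2*X² - 9 = -9 + 2*X²)
u(-11)² = (-9 + 2*(-11)²)² = (-9 + 2*121)² = (-9 + 242)² = 233² = 54289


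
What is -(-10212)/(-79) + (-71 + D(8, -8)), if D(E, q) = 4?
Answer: -15505/79 ≈ -196.27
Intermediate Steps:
-(-10212)/(-79) + (-71 + D(8, -8)) = -(-10212)/(-79) + (-71 + 4) = -(-10212)*(-1)/79 - 67 = -111*92/79 - 67 = -10212/79 - 67 = -15505/79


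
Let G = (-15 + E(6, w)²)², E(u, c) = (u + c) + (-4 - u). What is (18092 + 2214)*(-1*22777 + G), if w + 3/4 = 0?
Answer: -59052599463/128 ≈ -4.6135e+8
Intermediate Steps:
w = -¾ (w = -¾ + 0 = -¾ ≈ -0.75000)
E(u, c) = -4 + c (E(u, c) = (c + u) + (-4 - u) = -4 + c)
G = 14641/256 (G = (-15 + (-4 - ¾)²)² = (-15 + (-19/4)²)² = (-15 + 361/16)² = (121/16)² = 14641/256 ≈ 57.191)
(18092 + 2214)*(-1*22777 + G) = (18092 + 2214)*(-1*22777 + 14641/256) = 20306*(-22777 + 14641/256) = 20306*(-5816271/256) = -59052599463/128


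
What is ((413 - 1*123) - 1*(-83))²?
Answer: 139129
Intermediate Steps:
((413 - 1*123) - 1*(-83))² = ((413 - 123) + 83)² = (290 + 83)² = 373² = 139129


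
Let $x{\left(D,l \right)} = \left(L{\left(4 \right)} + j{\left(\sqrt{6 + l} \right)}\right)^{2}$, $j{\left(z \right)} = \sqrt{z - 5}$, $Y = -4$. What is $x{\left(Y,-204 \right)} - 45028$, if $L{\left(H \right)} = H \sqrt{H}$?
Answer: $-45028 + \left(8 + \sqrt{-5 + 3 i \sqrt{22}}\right)^{2} \approx -44933.0 + 64.583 i$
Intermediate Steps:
$L{\left(H \right)} = H^{\frac{3}{2}}$
$j{\left(z \right)} = \sqrt{-5 + z}$
$x{\left(D,l \right)} = \left(8 + \sqrt{-5 + \sqrt{6 + l}}\right)^{2}$ ($x{\left(D,l \right)} = \left(4^{\frac{3}{2}} + \sqrt{-5 + \sqrt{6 + l}}\right)^{2} = \left(8 + \sqrt{-5 + \sqrt{6 + l}}\right)^{2}$)
$x{\left(Y,-204 \right)} - 45028 = \left(8 + \sqrt{-5 + \sqrt{6 - 204}}\right)^{2} - 45028 = \left(8 + \sqrt{-5 + \sqrt{-198}}\right)^{2} - 45028 = \left(8 + \sqrt{-5 + 3 i \sqrt{22}}\right)^{2} - 45028 = -45028 + \left(8 + \sqrt{-5 + 3 i \sqrt{22}}\right)^{2}$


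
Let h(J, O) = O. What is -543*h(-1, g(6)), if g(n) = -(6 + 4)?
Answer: 5430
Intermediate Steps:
g(n) = -10 (g(n) = -1*10 = -10)
-543*h(-1, g(6)) = -543*(-10) = 5430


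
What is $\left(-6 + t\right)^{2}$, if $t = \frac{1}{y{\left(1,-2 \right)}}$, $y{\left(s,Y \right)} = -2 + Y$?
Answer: $\frac{625}{16} \approx 39.063$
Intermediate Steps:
$t = - \frac{1}{4}$ ($t = \frac{1}{-2 - 2} = \frac{1}{-4} = - \frac{1}{4} \approx -0.25$)
$\left(-6 + t\right)^{2} = \left(-6 - \frac{1}{4}\right)^{2} = \left(- \frac{25}{4}\right)^{2} = \frac{625}{16}$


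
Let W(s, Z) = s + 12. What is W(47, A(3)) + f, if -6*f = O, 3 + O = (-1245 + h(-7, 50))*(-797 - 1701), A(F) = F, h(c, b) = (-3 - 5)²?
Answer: -2949781/6 ≈ -4.9163e+5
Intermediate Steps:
h(c, b) = 64 (h(c, b) = (-8)² = 64)
O = 2950135 (O = -3 + (-1245 + 64)*(-797 - 1701) = -3 - 1181*(-2498) = -3 + 2950138 = 2950135)
W(s, Z) = 12 + s
f = -2950135/6 (f = -⅙*2950135 = -2950135/6 ≈ -4.9169e+5)
W(47, A(3)) + f = (12 + 47) - 2950135/6 = 59 - 2950135/6 = -2949781/6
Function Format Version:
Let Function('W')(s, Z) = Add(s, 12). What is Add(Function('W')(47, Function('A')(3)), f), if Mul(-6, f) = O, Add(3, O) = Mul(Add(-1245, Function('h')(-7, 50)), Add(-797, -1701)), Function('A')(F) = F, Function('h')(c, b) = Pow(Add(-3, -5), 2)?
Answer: Rational(-2949781, 6) ≈ -4.9163e+5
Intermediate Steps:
Function('h')(c, b) = 64 (Function('h')(c, b) = Pow(-8, 2) = 64)
O = 2950135 (O = Add(-3, Mul(Add(-1245, 64), Add(-797, -1701))) = Add(-3, Mul(-1181, -2498)) = Add(-3, 2950138) = 2950135)
Function('W')(s, Z) = Add(12, s)
f = Rational(-2950135, 6) (f = Mul(Rational(-1, 6), 2950135) = Rational(-2950135, 6) ≈ -4.9169e+5)
Add(Function('W')(47, Function('A')(3)), f) = Add(Add(12, 47), Rational(-2950135, 6)) = Add(59, Rational(-2950135, 6)) = Rational(-2949781, 6)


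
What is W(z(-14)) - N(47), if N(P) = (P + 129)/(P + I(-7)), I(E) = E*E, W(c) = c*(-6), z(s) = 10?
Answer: -371/6 ≈ -61.833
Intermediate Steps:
W(c) = -6*c
I(E) = E²
N(P) = (129 + P)/(49 + P) (N(P) = (P + 129)/(P + (-7)²) = (129 + P)/(P + 49) = (129 + P)/(49 + P))
W(z(-14)) - N(47) = -6*10 - (129 + 47)/(49 + 47) = -60 - 176/96 = -60 - 1*11/6 = -60 - 11/6 = -371/6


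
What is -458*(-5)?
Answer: 2290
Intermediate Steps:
-458*(-5) = 2290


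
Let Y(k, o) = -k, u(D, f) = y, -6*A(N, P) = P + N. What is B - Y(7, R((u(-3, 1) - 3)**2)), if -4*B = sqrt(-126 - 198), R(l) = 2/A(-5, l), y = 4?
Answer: 7 - 9*I/2 ≈ 7.0 - 4.5*I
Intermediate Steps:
A(N, P) = -N/6 - P/6 (A(N, P) = -(P + N)/6 = -(N + P)/6 = -N/6 - P/6)
u(D, f) = 4
R(l) = 2/(5/6 - l/6) (R(l) = 2/(-1/6*(-5) - l/6) = 2/(5/6 - l/6))
B = -9*I/2 (B = -sqrt(-126 - 198)/4 = -9*I/2 ≈ -4.5*I)
B - Y(7, R((u(-3, 1) - 3)**2)) = -9*I/2 - (-1)*7 = -9*I/2 - 1*(-7) = -9*I/2 + 7 = 7 - 9*I/2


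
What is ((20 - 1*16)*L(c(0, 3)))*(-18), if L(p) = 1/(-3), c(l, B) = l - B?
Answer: 24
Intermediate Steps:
L(p) = -1/3
((20 - 1*16)*L(c(0, 3)))*(-18) = ((20 - 1*16)*(-1/3))*(-18) = ((20 - 16)*(-1/3))*(-18) = (4*(-1/3))*(-18) = -4/3*(-18) = 24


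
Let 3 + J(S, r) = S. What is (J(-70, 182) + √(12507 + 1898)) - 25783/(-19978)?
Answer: -1432611/19978 + √14405 ≈ 48.311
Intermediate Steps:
J(S, r) = -3 + S
(J(-70, 182) + √(12507 + 1898)) - 25783/(-19978) = ((-3 - 70) + √(12507 + 1898)) - 25783/(-19978) = (-73 + √14405) - 25783*(-1/19978) = (-73 + √14405) + 25783/19978 = -1432611/19978 + √14405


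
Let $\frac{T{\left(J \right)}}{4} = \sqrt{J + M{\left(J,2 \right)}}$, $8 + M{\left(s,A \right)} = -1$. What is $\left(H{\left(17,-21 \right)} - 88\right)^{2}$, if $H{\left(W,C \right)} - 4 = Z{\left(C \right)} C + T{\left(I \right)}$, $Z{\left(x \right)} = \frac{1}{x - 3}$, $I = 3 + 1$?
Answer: $\frac{437105}{64} - 665 i \sqrt{5} \approx 6829.8 - 1487.0 i$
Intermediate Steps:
$I = 4$
$M{\left(s,A \right)} = -9$ ($M{\left(s,A \right)} = -8 - 1 = -9$)
$Z{\left(x \right)} = \frac{1}{-3 + x}$
$T{\left(J \right)} = 4 \sqrt{-9 + J}$ ($T{\left(J \right)} = 4 \sqrt{J - 9} = 4 \sqrt{-9 + J}$)
$H{\left(W,C \right)} = 4 + \frac{C}{-3 + C} + 4 i \sqrt{5}$ ($H{\left(W,C \right)} = 4 + \left(\frac{C}{-3 + C} + 4 \sqrt{-9 + 4}\right) = 4 + \left(\frac{C}{-3 + C} + 4 \sqrt{-5}\right) = 4 + \left(\frac{C}{-3 + C} + 4 i \sqrt{5}\right) = 4 + \frac{C}{-3 + C} + 4 i \sqrt{5}$)
$\left(H{\left(17,-21 \right)} - 88\right)^{2} = \left(\frac{-21 + 4 \left(1 + i \sqrt{5}\right) \left(-3 - 21\right)}{-3 - 21} - 88\right)^{2} = \left(\frac{-21 + 4 \left(1 + i \sqrt{5}\right) \left(-24\right)}{-24} - 88\right)^{2} = \left(- \frac{-21 - \left(96 + 96 i \sqrt{5}\right)}{24} - 88\right)^{2} = \left(- \frac{-117 - 96 i \sqrt{5}}{24} - 88\right)^{2} = \left(\left(\frac{39}{8} + 4 i \sqrt{5}\right) - 88\right)^{2} = \left(- \frac{665}{8} + 4 i \sqrt{5}\right)^{2}$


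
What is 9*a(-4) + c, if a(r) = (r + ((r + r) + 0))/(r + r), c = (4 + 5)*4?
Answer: 99/2 ≈ 49.500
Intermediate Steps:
c = 36 (c = 9*4 = 36)
a(r) = 3/2 (a(r) = (r + (2*r + 0))/((2*r)) = (r + 2*r)*(1/(2*r)) = (3*r)*(1/(2*r)) = 3/2)
9*a(-4) + c = 9*(3/2) + 36 = 27/2 + 36 = 99/2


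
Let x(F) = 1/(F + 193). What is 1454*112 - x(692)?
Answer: 144120479/885 ≈ 1.6285e+5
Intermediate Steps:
x(F) = 1/(193 + F)
1454*112 - x(692) = 1454*112 - 1/(193 + 692) = 162848 - 1/885 = 144120479/885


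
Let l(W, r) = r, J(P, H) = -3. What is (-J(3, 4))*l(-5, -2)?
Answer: -6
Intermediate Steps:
(-J(3, 4))*l(-5, -2) = -1*(-3)*(-2) = 3*(-2) = -6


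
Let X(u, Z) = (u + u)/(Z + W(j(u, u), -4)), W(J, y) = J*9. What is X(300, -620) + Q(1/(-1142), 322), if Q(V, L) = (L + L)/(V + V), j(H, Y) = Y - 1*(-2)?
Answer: -385742176/1049 ≈ -3.6772e+5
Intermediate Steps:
j(H, Y) = 2 + Y (j(H, Y) = Y + 2 = 2 + Y)
W(J, y) = 9*J
Q(V, L) = L/V (Q(V, L) = (2*L)/((2*V)) = (2*L)*(1/(2*V)) = L/V)
X(u, Z) = 2*u/(18 + Z + 9*u) (X(u, Z) = (u + u)/(Z + 9*(2 + u)) = (2*u)/(Z + (18 + 9*u)) = (2*u)/(18 + Z + 9*u) = 2*u/(18 + Z + 9*u))
X(300, -620) + Q(1/(-1142), 322) = 2*300/(18 - 620 + 9*300) + 322/(1/(-1142)) = 2*300/(18 - 620 + 2700) + 322/(-1/1142) = 2*300/2098 + 322*(-1142) = 2*300*(1/2098) - 367724 = 300/1049 - 367724 = -385742176/1049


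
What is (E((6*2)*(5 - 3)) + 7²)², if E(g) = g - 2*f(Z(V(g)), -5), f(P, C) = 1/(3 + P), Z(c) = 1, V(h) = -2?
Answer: 21025/4 ≈ 5256.3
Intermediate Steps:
E(g) = -½ + g (E(g) = g - 2/(3 + 1) = g - 2/4 = g - 2*¼ = g - ½ = -½ + g)
(E((6*2)*(5 - 3)) + 7²)² = ((-½ + (6*2)*(5 - 3)) + 7²)² = ((-½ + 12*2) + 49)² = ((-½ + 24) + 49)² = (47/2 + 49)² = (145/2)² = 21025/4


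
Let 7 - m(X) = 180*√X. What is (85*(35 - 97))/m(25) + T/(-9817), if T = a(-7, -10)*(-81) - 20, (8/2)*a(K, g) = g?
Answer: 103145235/17533162 ≈ 5.8829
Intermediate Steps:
a(K, g) = g/4
m(X) = 7 - 180*√X
T = 365/2 (T = ((¼)*(-10))*(-81) - 20 = -5/2*(-81) - 20 = 405/2 - 20 = 365/2 ≈ 182.50)
(85*(35 - 97))/m(25) + T/(-9817) = (85*(35 - 97))/(7 - 180*√25) + (365/2)/(-9817) = (85*(-62))/(7 - 180*5) + (365/2)*(-1/9817) = -5270/(7 - 900) - 365/19634 = -5270/(-893) - 365/19634 = -5270*(-1/893) - 365/19634 = 5270/893 - 365/19634 = 103145235/17533162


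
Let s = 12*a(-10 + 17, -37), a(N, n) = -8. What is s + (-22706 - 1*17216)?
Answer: -40018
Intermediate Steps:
s = -96 (s = 12*(-8) = -96)
s + (-22706 - 1*17216) = -96 + (-22706 - 1*17216) = -96 + (-22706 - 17216) = -96 - 39922 = -40018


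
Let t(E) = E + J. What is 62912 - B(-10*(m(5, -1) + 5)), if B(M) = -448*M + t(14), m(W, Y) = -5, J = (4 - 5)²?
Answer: 62897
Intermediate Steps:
J = 1 (J = (-1)² = 1)
t(E) = 1 + E (t(E) = E + 1 = 1 + E)
B(M) = 15 - 448*M (B(M) = -448*M + (1 + 14) = -448*M + 15 = 15 - 448*M)
62912 - B(-10*(m(5, -1) + 5)) = 62912 - (15 - (-4480)*(-5 + 5)) = 62912 - (15 - (-4480)*0) = 62912 - (15 - 448*0) = 62912 - (15 + 0) = 62912 - 1*15 = 62912 - 15 = 62897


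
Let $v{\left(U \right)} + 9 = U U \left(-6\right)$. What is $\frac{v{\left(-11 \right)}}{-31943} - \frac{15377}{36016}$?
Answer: $- \frac{464715751}{1150459088} \approx -0.40394$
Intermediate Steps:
$v{\left(U \right)} = -9 - 6 U^{2}$ ($v{\left(U \right)} = -9 + U U \left(-6\right) = -9 + U^{2} \left(-6\right) = -9 - 6 U^{2}$)
$\frac{v{\left(-11 \right)}}{-31943} - \frac{15377}{36016} = \frac{-9 - 6 \left(-11\right)^{2}}{-31943} - \frac{15377}{36016} = \left(-9 - 726\right) \left(- \frac{1}{31943}\right) - \frac{15377}{36016} = \left(-735\right) \left(- \frac{1}{31943}\right) - \frac{15377}{36016} = \frac{735}{31943} - \frac{15377}{36016} = - \frac{464715751}{1150459088}$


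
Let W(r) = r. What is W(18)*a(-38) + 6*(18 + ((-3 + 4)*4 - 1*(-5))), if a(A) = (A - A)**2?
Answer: 162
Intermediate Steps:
a(A) = 0 (a(A) = 0**2 = 0)
W(18)*a(-38) + 6*(18 + ((-3 + 4)*4 - 1*(-5))) = 18*0 + 6*(18 + ((-3 + 4)*4 - 1*(-5))) = 0 + 6*(18 + (1*4 + 5)) = 0 + 6*(18 + (4 + 5)) = 0 + 6*(18 + 9) = 0 + 6*27 = 0 + 162 = 162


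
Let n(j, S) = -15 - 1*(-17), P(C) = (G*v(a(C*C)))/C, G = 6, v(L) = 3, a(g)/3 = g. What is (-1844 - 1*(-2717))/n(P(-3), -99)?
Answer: 873/2 ≈ 436.50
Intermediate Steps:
a(g) = 3*g
P(C) = 18/C (P(C) = (6*3)/C = 18/C)
n(j, S) = 2 (n(j, S) = -15 + 17 = 2)
(-1844 - 1*(-2717))/n(P(-3), -99) = (-1844 - 1*(-2717))/2 = (-1844 + 2717)*(1/2) = 873*(1/2) = 873/2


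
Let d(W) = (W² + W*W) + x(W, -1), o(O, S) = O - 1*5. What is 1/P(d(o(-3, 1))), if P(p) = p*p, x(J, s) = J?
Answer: 1/14400 ≈ 6.9444e-5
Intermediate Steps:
o(O, S) = -5 + O (o(O, S) = O - 5 = -5 + O)
d(W) = W + 2*W² (d(W) = (W² + W*W) + W = (W² + W²) + W = 2*W² + W = W + 2*W²)
P(p) = p²
1/P(d(o(-3, 1))) = 1/(((-5 - 3)*(1 + 2*(-5 - 3)))²) = 1/((-8*(1 + 2*(-8)))²) = 1/((-8*(1 - 16))²) = 1/((-8*(-15))²) = 1/(120²) = 1/14400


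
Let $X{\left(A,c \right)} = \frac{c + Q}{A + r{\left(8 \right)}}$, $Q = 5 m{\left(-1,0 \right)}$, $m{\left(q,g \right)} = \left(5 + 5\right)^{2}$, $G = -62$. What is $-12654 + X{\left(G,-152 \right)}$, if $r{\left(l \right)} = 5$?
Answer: $- \frac{240542}{19} \approx -12660.0$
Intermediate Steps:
$m{\left(q,g \right)} = 100$ ($m{\left(q,g \right)} = 10^{2} = 100$)
$Q = 500$ ($Q = 5 \cdot 100 = 500$)
$X{\left(A,c \right)} = \frac{500 + c}{5 + A}$ ($X{\left(A,c \right)} = \frac{c + 500}{A + 5} = \frac{500 + c}{5 + A}$)
$-12654 + X{\left(G,-152 \right)} = -12654 + \frac{500 - 152}{5 - 62} = -12654 + \frac{1}{-57} \cdot 348 = -12654 - \frac{116}{19} = - \frac{240542}{19}$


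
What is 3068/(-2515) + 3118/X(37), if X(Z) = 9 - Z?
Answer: -3963837/35210 ≈ -112.58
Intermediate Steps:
3068/(-2515) + 3118/X(37) = 3068/(-2515) + 3118/(9 - 1*37) = 3068*(-1/2515) + 3118/(9 - 37) = -3068/2515 + 3118/(-28) = -3068/2515 + 3118*(-1/28) = -3068/2515 - 1559/14 = -3963837/35210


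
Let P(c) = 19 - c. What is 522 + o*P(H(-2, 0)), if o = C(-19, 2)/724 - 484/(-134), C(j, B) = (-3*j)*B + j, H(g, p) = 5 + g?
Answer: 7056586/12127 ≈ 581.89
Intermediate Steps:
C(j, B) = j - 3*B*j (C(j, B) = -3*B*j + j = j - 3*B*j)
o = 181573/48508 (o = -19*(1 - 3*2)/724 - 484/(-134) = -19*(1 - 6)*(1/724) - 484*(-1/134) = -19*(-5)*(1/724) + 242/67 = 95*(1/724) + 242/67 = 95/724 + 242/67 = 181573/48508 ≈ 3.7432)
522 + o*P(H(-2, 0)) = 522 + 181573*(19 - (5 - 2))/48508 = 522 + 181573*(19 - 1*3)/48508 = 522 + 181573*(19 - 3)/48508 = 522 + (181573/48508)*16 = 522 + 726292/12127 = 7056586/12127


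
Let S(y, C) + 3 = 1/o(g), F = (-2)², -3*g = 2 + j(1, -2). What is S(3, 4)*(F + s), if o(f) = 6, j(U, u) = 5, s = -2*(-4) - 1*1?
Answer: -187/6 ≈ -31.167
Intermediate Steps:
s = 7 (s = 8 - 1 = 7)
g = -7/3 (g = -(2 + 5)/3 = -⅓*7 = -7/3 ≈ -2.3333)
F = 4
S(y, C) = -17/6 (S(y, C) = -3 + 1/6 = -3 + ⅙ = -17/6)
S(3, 4)*(F + s) = -17*(4 + 7)/6 = -17/6*11 = -187/6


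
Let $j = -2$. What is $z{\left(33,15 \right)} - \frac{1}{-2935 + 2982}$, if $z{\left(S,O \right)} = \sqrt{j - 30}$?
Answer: $- \frac{1}{47} + 4 i \sqrt{2} \approx -0.021277 + 5.6569 i$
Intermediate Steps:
$z{\left(S,O \right)} = 4 i \sqrt{2}$ ($z{\left(S,O \right)} = \sqrt{-2 - 30} = \sqrt{-32} = 4 i \sqrt{2}$)
$z{\left(33,15 \right)} - \frac{1}{-2935 + 2982} = 4 i \sqrt{2} - \frac{1}{-2935 + 2982} = 4 i \sqrt{2} - \frac{1}{47} = - \frac{1}{47} + 4 i \sqrt{2}$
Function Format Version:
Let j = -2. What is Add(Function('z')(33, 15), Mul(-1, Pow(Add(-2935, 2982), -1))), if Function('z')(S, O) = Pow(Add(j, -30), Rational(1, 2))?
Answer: Add(Rational(-1, 47), Mul(4, I, Pow(2, Rational(1, 2)))) ≈ Add(-0.021277, Mul(5.6569, I))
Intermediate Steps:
Function('z')(S, O) = Mul(4, I, Pow(2, Rational(1, 2))) (Function('z')(S, O) = Pow(Add(-2, -30), Rational(1, 2)) = Pow(-32, Rational(1, 2)) = Mul(4, I, Pow(2, Rational(1, 2))))
Add(Function('z')(33, 15), Mul(-1, Pow(Add(-2935, 2982), -1))) = Add(Mul(4, I, Pow(2, Rational(1, 2))), Mul(-1, Pow(Add(-2935, 2982), -1))) = Add(Mul(4, I, Pow(2, Rational(1, 2))), Mul(-1, Pow(47, -1))) = Add(Mul(4, I, Pow(2, Rational(1, 2))), Mul(-1, Rational(1, 47))) = Add(Mul(4, I, Pow(2, Rational(1, 2))), Rational(-1, 47)) = Add(Rational(-1, 47), Mul(4, I, Pow(2, Rational(1, 2))))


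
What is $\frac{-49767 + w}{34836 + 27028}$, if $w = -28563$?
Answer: $- \frac{39165}{30932} \approx -1.2662$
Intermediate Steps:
$\frac{-49767 + w}{34836 + 27028} = \frac{-49767 - 28563}{34836 + 27028} = - \frac{78330}{61864} = \left(-78330\right) \frac{1}{61864} = - \frac{39165}{30932}$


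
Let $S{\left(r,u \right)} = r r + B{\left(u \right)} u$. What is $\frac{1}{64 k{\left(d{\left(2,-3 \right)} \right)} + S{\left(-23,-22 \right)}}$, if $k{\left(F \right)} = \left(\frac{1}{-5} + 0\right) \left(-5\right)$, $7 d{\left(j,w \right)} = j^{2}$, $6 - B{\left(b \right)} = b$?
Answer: $- \frac{1}{23} \approx -0.043478$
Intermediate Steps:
$B{\left(b \right)} = 6 - b$
$S{\left(r,u \right)} = r^{2} + u \left(6 - u\right)$ ($S{\left(r,u \right)} = r r + \left(6 - u\right) u = r^{2} + u \left(6 - u\right)$)
$d{\left(j,w \right)} = \frac{j^{2}}{7}$
$k{\left(F \right)} = 1$ ($k{\left(F \right)} = \left(- \frac{1}{5} + 0\right) \left(-5\right) = \left(- \frac{1}{5}\right) \left(-5\right) = 1$)
$\frac{1}{64 k{\left(d{\left(2,-3 \right)} \right)} + S{\left(-23,-22 \right)}} = \frac{1}{64 \cdot 1 + \left(\left(-23\right)^{2} - - 22 \left(-6 - 22\right)\right)} = \frac{1}{64 + \left(529 - \left(-22\right) \left(-28\right)\right)} = \frac{1}{64 + \left(529 - 616\right)} = \frac{1}{64 - 87} = \frac{1}{-23} = - \frac{1}{23}$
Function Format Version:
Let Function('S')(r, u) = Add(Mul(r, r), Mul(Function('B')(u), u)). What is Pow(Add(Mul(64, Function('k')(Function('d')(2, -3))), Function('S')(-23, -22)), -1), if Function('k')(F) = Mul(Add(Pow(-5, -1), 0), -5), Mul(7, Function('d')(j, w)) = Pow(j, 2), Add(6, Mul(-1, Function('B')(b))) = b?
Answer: Rational(-1, 23) ≈ -0.043478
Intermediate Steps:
Function('B')(b) = Add(6, Mul(-1, b))
Function('S')(r, u) = Add(Pow(r, 2), Mul(u, Add(6, Mul(-1, u)))) (Function('S')(r, u) = Add(Mul(r, r), Mul(Add(6, Mul(-1, u)), u)) = Add(Pow(r, 2), Mul(u, Add(6, Mul(-1, u)))))
Function('d')(j, w) = Mul(Rational(1, 7), Pow(j, 2))
Function('k')(F) = 1 (Function('k')(F) = Mul(Add(Rational(-1, 5), 0), -5) = Mul(Rational(-1, 5), -5) = 1)
Pow(Add(Mul(64, Function('k')(Function('d')(2, -3))), Function('S')(-23, -22)), -1) = Pow(Add(Mul(64, 1), Add(Pow(-23, 2), Mul(-1, -22, Add(-6, -22)))), -1) = Pow(Add(64, Add(529, Mul(-1, -22, -28))), -1) = Pow(Add(64, Add(529, -616)), -1) = Pow(Add(64, -87), -1) = Pow(-23, -1) = Rational(-1, 23)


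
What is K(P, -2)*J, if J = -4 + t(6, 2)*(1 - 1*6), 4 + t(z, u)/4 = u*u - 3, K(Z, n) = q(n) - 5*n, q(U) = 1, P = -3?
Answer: 616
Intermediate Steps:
K(Z, n) = 1 - 5*n
t(z, u) = -28 + 4*u**2 (t(z, u) = -16 + 4*(u*u - 3) = -16 + 4*(u**2 - 3) = -16 + 4*(-3 + u**2) = -16 + (-12 + 4*u**2) = -28 + 4*u**2)
J = 56 (J = -4 + (-28 + 4*2**2)*(1 - 1*6) = -4 + (-28 + 4*4)*(1 - 6) = -4 + (-28 + 16)*(-5) = -4 - 12*(-5) = -4 + 60 = 56)
K(P, -2)*J = (1 - 5*(-2))*56 = (1 + 10)*56 = 11*56 = 616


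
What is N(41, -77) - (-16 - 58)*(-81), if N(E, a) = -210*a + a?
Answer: 10099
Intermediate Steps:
N(E, a) = -209*a
N(41, -77) - (-16 - 58)*(-81) = -209*(-77) - (-16 - 58)*(-81) = 16093 - (-74)*(-81) = 16093 - 1*5994 = 16093 - 5994 = 10099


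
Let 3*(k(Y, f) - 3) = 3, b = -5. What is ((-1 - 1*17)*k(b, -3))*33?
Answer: -2376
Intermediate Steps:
k(Y, f) = 4 (k(Y, f) = 3 + (⅓)*3 = 3 + 1 = 4)
((-1 - 1*17)*k(b, -3))*33 = ((-1 - 1*17)*4)*33 = ((-1 - 17)*4)*33 = -18*4*33 = -72*33 = -2376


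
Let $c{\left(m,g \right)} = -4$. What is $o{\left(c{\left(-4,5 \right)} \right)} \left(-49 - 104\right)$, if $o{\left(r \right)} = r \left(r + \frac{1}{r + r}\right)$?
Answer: $- \frac{5049}{2} \approx -2524.5$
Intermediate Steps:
$o{\left(r \right)} = r \left(r + \frac{1}{2 r}\right)$
$o{\left(c{\left(-4,5 \right)} \right)} \left(-49 - 104\right) = \left(\frac{1}{2} + \left(-4\right)^{2}\right) \left(-49 - 104\right) = \left(\frac{1}{2} + 16\right) \left(-153\right) = \frac{33}{2} \left(-153\right) = - \frac{5049}{2}$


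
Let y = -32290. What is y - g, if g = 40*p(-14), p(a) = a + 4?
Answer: -31890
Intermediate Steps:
p(a) = 4 + a
g = -400 (g = 40*(4 - 14) = 40*(-10) = -400)
y - g = -32290 - 1*(-400) = -32290 + 400 = -31890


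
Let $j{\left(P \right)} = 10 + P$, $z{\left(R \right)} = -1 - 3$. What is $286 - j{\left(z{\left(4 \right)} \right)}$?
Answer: $280$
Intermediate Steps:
$z{\left(R \right)} = -4$ ($z{\left(R \right)} = -1 - 3 = -4$)
$286 - j{\left(z{\left(4 \right)} \right)} = 286 - \left(10 - 4\right) = 286 - 6 = 280$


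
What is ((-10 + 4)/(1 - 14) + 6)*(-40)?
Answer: -3360/13 ≈ -258.46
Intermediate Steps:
((-10 + 4)/(1 - 14) + 6)*(-40) = (-6/(-13) + 6)*(-40) = (-6*(-1/13) + 6)*(-40) = (6/13 + 6)*(-40) = (84/13)*(-40) = -3360/13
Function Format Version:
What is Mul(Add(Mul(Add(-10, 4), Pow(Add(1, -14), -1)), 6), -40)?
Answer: Rational(-3360, 13) ≈ -258.46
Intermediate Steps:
Mul(Add(Mul(Add(-10, 4), Pow(Add(1, -14), -1)), 6), -40) = Mul(Add(Mul(-6, Pow(-13, -1)), 6), -40) = Mul(Add(Mul(-6, Rational(-1, 13)), 6), -40) = Mul(Add(Rational(6, 13), 6), -40) = Mul(Rational(84, 13), -40) = Rational(-3360, 13)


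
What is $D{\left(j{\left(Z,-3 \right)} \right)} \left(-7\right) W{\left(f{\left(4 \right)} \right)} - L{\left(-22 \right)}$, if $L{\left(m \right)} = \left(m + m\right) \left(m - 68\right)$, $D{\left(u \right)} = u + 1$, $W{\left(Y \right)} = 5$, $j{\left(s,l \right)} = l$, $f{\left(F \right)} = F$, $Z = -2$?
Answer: $-3890$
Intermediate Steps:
$D{\left(u \right)} = 1 + u$
$L{\left(m \right)} = 2 m \left(-68 + m\right)$
$D{\left(j{\left(Z,-3 \right)} \right)} \left(-7\right) W{\left(f{\left(4 \right)} \right)} - L{\left(-22 \right)} = \left(1 - 3\right) \left(-7\right) 5 - 2 \left(-22\right) \left(-68 - 22\right) = \left(-2\right) \left(-7\right) 5 - 2 \left(-22\right) \left(-90\right) = 14 \cdot 5 - 3960 = 70 - 3960 = -3890$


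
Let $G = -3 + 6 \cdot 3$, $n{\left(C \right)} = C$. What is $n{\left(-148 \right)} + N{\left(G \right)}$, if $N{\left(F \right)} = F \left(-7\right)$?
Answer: $-253$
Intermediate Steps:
$G = 15$ ($G = -3 + 18 = 15$)
$N{\left(F \right)} = - 7 F$
$n{\left(-148 \right)} + N{\left(G \right)} = -148 - 105 = -253$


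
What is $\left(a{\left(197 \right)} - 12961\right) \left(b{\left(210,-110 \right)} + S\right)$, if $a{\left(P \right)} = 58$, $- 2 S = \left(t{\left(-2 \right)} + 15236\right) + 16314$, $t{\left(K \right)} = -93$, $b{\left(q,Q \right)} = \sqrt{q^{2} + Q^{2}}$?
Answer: $\frac{405889671}{2} - 129030 \sqrt{562} \approx 1.9989 \cdot 10^{8}$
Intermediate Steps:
$b{\left(q,Q \right)} = \sqrt{Q^{2} + q^{2}}$
$S = - \frac{31457}{2}$ ($S = - \frac{\left(-93 + 15236\right) + 16314}{2} = - \frac{15143 + 16314}{2} = \left(- \frac{1}{2}\right) 31457 = - \frac{31457}{2} \approx -15729.0$)
$\left(a{\left(197 \right)} - 12961\right) \left(b{\left(210,-110 \right)} + S\right) = \left(58 - 12961\right) \left(\sqrt{\left(-110\right)^{2} + 210^{2}} - \frac{31457}{2}\right) = - 12903 \left(\sqrt{12100 + 44100} - \frac{31457}{2}\right) = - 12903 \left(\sqrt{56200} - \frac{31457}{2}\right) = - 12903 \left(10 \sqrt{562} - \frac{31457}{2}\right) = - 12903 \left(- \frac{31457}{2} + 10 \sqrt{562}\right) = \frac{405889671}{2} - 129030 \sqrt{562}$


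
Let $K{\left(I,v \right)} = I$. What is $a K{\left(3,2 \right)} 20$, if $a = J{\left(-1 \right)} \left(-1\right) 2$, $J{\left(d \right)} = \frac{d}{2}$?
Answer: $60$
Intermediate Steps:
$J{\left(d \right)} = \frac{d}{2}$ ($J{\left(d \right)} = d \frac{1}{2} = \frac{d}{2}$)
$a = 1$ ($a = \frac{1}{2} \left(-1\right) \left(-1\right) 2 = \left(- \frac{1}{2}\right) \left(-1\right) 2 = \frac{1}{2} \cdot 2 = 1$)
$a K{\left(3,2 \right)} 20 = 1 \cdot 3 \cdot 20 = 3 \cdot 20 = 60$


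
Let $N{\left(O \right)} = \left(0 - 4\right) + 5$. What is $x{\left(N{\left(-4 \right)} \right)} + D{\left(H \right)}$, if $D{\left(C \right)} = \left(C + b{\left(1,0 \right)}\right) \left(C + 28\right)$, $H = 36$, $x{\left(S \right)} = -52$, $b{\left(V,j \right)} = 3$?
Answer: $2444$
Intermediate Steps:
$N{\left(O \right)} = 1$ ($N{\left(O \right)} = -4 + 5 = 1$)
$D{\left(C \right)} = \left(3 + C\right) \left(28 + C\right)$ ($D{\left(C \right)} = \left(C + 3\right) \left(C + 28\right) = \left(3 + C\right) \left(28 + C\right)$)
$x{\left(N{\left(-4 \right)} \right)} + D{\left(H \right)} = -52 + \left(84 + 36^{2} + 31 \cdot 36\right) = -52 + \left(84 + 1296 + 1116\right) = -52 + 2496 = 2444$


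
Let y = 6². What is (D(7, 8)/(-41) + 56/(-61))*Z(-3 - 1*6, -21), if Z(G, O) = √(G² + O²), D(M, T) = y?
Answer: -13476*√58/2501 ≈ -41.036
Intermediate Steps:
y = 36
D(M, T) = 36
(D(7, 8)/(-41) + 56/(-61))*Z(-3 - 1*6, -21) = (36/(-41) + 56/(-61))*√((-3 - 1*6)² + (-21)²) = (36*(-1/41) + 56*(-1/61))*√((-3 - 6)² + 441) = (-36/41 - 56/61)*√((-9)² + 441) = -4492*√(81 + 441)/2501 = -13476*√58/2501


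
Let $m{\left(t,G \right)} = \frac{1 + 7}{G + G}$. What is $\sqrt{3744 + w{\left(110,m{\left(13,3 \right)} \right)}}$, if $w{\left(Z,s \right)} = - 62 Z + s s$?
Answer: $\frac{2 i \sqrt{6917}}{3} \approx 55.446 i$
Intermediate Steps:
$m{\left(t,G \right)} = \frac{4}{G}$ ($m{\left(t,G \right)} = \frac{8}{2 G} = 8 \frac{1}{2 G} = \frac{4}{G}$)
$w{\left(Z,s \right)} = s^{2} - 62 Z$ ($w{\left(Z,s \right)} = - 62 Z + s^{2} = s^{2} - 62 Z$)
$\sqrt{3744 + w{\left(110,m{\left(13,3 \right)} \right)}} = \sqrt{3744 + \left(\left(\frac{4}{3}\right)^{2} - 6820\right)} = \sqrt{3744 - \left(6820 - \left(4 \cdot \frac{1}{3}\right)^{2}\right)} = \sqrt{3744 - \left(6820 - \left(\frac{4}{3}\right)^{2}\right)} = \sqrt{3744 + \left(\frac{16}{9} - 6820\right)} = \sqrt{3744 - \frac{61364}{9}} = \sqrt{- \frac{27668}{9}} = \frac{2 i \sqrt{6917}}{3}$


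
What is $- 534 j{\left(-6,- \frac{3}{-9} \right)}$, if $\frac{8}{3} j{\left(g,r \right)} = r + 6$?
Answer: $- \frac{5073}{4} \approx -1268.3$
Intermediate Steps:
$j{\left(g,r \right)} = \frac{9}{4} + \frac{3 r}{8}$ ($j{\left(g,r \right)} = \frac{3 \left(r + 6\right)}{8} = \frac{3 \left(6 + r\right)}{8} = \frac{9}{4} + \frac{3 r}{8}$)
$- 534 j{\left(-6,- \frac{3}{-9} \right)} = - 534 \left(\frac{9}{4} + \frac{3 \left(- \frac{3}{-9}\right)}{8}\right) = - 534 \left(\frac{9}{4} + \frac{3 \left(\left(-3\right) \left(- \frac{1}{9}\right)\right)}{8}\right) = - 534 \left(\frac{9}{4} + \frac{3}{8} \cdot \frac{1}{3}\right) = - 534 \left(\frac{9}{4} + \frac{1}{8}\right) = \left(-534\right) \frac{19}{8} = - \frac{5073}{4}$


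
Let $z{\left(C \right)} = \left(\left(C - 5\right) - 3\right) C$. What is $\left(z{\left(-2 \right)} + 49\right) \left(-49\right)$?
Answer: $-3381$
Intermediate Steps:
$z{\left(C \right)} = C \left(-8 + C\right)$ ($z{\left(C \right)} = \left(\left(-5 + C\right) - 3\right) C = \left(-8 + C\right) C = C \left(-8 + C\right)$)
$\left(z{\left(-2 \right)} + 49\right) \left(-49\right) = \left(- 2 \left(-8 - 2\right) + 49\right) \left(-49\right) = \left(\left(-2\right) \left(-10\right) + 49\right) \left(-49\right) = \left(20 + 49\right) \left(-49\right) = 69 \left(-49\right) = -3381$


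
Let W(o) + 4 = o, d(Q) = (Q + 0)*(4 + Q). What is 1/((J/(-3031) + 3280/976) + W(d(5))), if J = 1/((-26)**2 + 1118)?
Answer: 331694454/14714183423 ≈ 0.022543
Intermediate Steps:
d(Q) = Q*(4 + Q)
W(o) = -4 + o
J = 1/1794 (J = 1/(676 + 1118) = 1/1794 ≈ 0.00055741)
1/((J/(-3031) + 3280/976) + W(d(5))) = 1/(((1/1794)/(-3031) + 3280/976) + (-4 + 5*(4 + 5))) = 1/(((1/1794)*(-1/3031) + 3280*(1/976)) + (-4 + 5*9)) = 1/((-1/5437614 + 205/61) + (-4 + 45)) = 1/(1114710809/331694454 + 41) = 1/(14714183423/331694454) = 331694454/14714183423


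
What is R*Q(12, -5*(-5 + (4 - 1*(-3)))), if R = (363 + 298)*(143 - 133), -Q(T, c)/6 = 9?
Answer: -356940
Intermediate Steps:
Q(T, c) = -54 (Q(T, c) = -6*9 = -54)
R = 6610 (R = 661*10 = 6610)
R*Q(12, -5*(-5 + (4 - 1*(-3)))) = 6610*(-54) = -356940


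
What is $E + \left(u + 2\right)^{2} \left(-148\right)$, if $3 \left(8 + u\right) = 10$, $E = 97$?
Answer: $- \frac{8599}{9} \approx -955.44$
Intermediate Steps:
$u = - \frac{14}{3}$ ($u = -8 + \frac{1}{3} \cdot 10 = -8 + \frac{10}{3} = - \frac{14}{3} \approx -4.6667$)
$E + \left(u + 2\right)^{2} \left(-148\right) = 97 + \left(- \frac{14}{3} + 2\right)^{2} \left(-148\right) = 97 + \left(- \frac{8}{3}\right)^{2} \left(-148\right) = 97 + \frac{64}{9} \left(-148\right) = 97 - \frac{9472}{9} = - \frac{8599}{9}$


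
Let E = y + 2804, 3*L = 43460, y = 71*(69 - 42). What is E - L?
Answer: -29297/3 ≈ -9765.7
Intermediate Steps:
y = 1917 (y = 71*27 = 1917)
L = 43460/3 (L = (1/3)*43460 = 43460/3 ≈ 14487.)
E = 4721 (E = 1917 + 2804 = 4721)
E - L = 4721 - 1*43460/3 = 4721 - 43460/3 = -29297/3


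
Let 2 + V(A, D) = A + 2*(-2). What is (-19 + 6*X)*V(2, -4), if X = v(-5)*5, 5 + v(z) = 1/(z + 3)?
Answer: 736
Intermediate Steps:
v(z) = -5 + 1/(3 + z) (v(z) = -5 + 1/(z + 3) = -5 + 1/(3 + z))
V(A, D) = -6 + A (V(A, D) = -2 + (A + 2*(-2)) = -2 + (A - 4) = -2 + (-4 + A) = -6 + A)
X = -55/2 (X = ((-14 - 5*(-5))/(3 - 5))*5 = ((-14 + 25)/(-2))*5 = -½*11*5 = -11/2*5 = -55/2 ≈ -27.500)
(-19 + 6*X)*V(2, -4) = (-19 + 6*(-55/2))*(-6 + 2) = (-19 - 165)*(-4) = -184*(-4) = 736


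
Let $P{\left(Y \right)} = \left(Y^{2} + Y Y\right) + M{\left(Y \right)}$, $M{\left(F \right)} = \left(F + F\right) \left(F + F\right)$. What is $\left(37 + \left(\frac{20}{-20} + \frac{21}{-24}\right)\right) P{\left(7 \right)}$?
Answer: $\frac{41307}{4} \approx 10327.0$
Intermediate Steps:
$M{\left(F \right)} = 4 F^{2}$ ($M{\left(F \right)} = 2 F 2 F = 4 F^{2}$)
$P{\left(Y \right)} = 6 Y^{2}$ ($P{\left(Y \right)} = \left(Y^{2} + Y Y\right) + 4 Y^{2} = \left(Y^{2} + Y^{2}\right) + 4 Y^{2} = 2 Y^{2} + 4 Y^{2} = 6 Y^{2}$)
$\left(37 + \left(\frac{20}{-20} + \frac{21}{-24}\right)\right) P{\left(7 \right)} = \left(37 + \left(\frac{20}{-20} + \frac{21}{-24}\right)\right) 6 \cdot 7^{2} = \left(37 + \left(20 \left(- \frac{1}{20}\right) + 21 \left(- \frac{1}{24}\right)\right)\right) 6 \cdot 49 = \left(37 - \frac{15}{8}\right) 294 = \frac{281}{8} \cdot 294 = \frac{41307}{4}$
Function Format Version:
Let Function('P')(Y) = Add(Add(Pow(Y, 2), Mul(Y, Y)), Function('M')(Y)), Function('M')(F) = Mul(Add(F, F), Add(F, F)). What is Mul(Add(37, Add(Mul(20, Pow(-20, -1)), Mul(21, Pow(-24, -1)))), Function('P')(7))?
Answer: Rational(41307, 4) ≈ 10327.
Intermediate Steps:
Function('M')(F) = Mul(4, Pow(F, 2)) (Function('M')(F) = Mul(Mul(2, F), Mul(2, F)) = Mul(4, Pow(F, 2)))
Function('P')(Y) = Mul(6, Pow(Y, 2)) (Function('P')(Y) = Add(Add(Pow(Y, 2), Mul(Y, Y)), Mul(4, Pow(Y, 2))) = Add(Add(Pow(Y, 2), Pow(Y, 2)), Mul(4, Pow(Y, 2))) = Add(Mul(2, Pow(Y, 2)), Mul(4, Pow(Y, 2))) = Mul(6, Pow(Y, 2)))
Mul(Add(37, Add(Mul(20, Pow(-20, -1)), Mul(21, Pow(-24, -1)))), Function('P')(7)) = Mul(Add(37, Add(Mul(20, Pow(-20, -1)), Mul(21, Pow(-24, -1)))), Mul(6, Pow(7, 2))) = Mul(Add(37, Add(Mul(20, Rational(-1, 20)), Mul(21, Rational(-1, 24)))), Mul(6, 49)) = Mul(Add(37, Add(-1, Rational(-7, 8))), 294) = Mul(Add(37, Rational(-15, 8)), 294) = Mul(Rational(281, 8), 294) = Rational(41307, 4)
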